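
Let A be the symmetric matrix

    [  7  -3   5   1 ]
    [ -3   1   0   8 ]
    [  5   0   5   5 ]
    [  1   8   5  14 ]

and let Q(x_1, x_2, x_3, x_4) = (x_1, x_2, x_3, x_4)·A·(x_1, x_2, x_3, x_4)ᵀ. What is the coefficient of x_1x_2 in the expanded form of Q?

The coefficient of x_1x_2 is A[1,2] + A[2,1] = 2·(-3) = -6.

-6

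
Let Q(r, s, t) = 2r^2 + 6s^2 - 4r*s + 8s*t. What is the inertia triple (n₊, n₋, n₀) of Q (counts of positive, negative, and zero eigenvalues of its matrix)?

The symmetric matrix is A = [[2, -2, 0], [-2, 6, 4], [0, 4, 0]].
Applying the same elementary operations to the rows and columns of A produces a congruent diagonal matrix with entries 2, 4, -4.
So there are 2 positive, 1 negative pivots.

(2, 1, 0)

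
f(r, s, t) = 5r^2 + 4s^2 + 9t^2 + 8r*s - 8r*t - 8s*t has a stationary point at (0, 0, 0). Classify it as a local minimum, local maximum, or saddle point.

The Hessian at the origin is H = [[10, 8, -8], [8, 8, -8], [-8, -8, 18]].
An LDLᵀ factorisation of H has diagonal entries 10, 8/5, 10.
Counting signs: 3 positive.
H is positive definite, so the origin is a strict local minimum.

local minimum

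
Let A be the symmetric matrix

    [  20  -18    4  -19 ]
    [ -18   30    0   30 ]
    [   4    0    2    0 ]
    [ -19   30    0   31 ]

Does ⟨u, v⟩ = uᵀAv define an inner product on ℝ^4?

yes

Leading principal minors: Δ_1 = 20, Δ_2 = 276, Δ_3 = 72, Δ_4 = 12.
All leading principal minors are positive, so by Sylvester's criterion Q is positive definite.
⟨·,·⟩ is an inner product exactly when A is positive definite.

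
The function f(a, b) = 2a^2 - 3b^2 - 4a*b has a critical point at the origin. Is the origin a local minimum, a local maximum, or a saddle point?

The Hessian at the origin is H = [[4, -4], [-4, -6]].
det H = 4·-6 − (-4)² = -40 < 0, so H is indefinite.
Therefore the origin is a saddle point.

saddle point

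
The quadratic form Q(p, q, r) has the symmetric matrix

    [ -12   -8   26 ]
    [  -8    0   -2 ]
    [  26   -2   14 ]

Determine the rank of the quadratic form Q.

Applying the same elementary operations to the rows and columns of A produces a congruent diagonal matrix with entries -12, 16/3, 1/4.
So there are 2 positive, 1 negative pivots.
The rank is the number of nonzero pivots: 3.

3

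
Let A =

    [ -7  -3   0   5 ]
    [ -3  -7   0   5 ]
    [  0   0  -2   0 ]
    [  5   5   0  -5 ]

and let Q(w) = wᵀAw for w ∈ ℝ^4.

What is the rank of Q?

Row-reducing A symmetrically gives the diagonal entries -7, -40/7, -2, 0.
That gives 3 negative, 1 zero pivots.
The rank is the number of nonzero pivots: 3.

3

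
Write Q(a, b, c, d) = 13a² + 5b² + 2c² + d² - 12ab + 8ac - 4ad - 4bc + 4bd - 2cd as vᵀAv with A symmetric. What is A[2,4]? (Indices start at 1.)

The coefficient of b·d in Q is 4. For a symmetric A this equals A[2,4] + A[4,2] = 2·A[2,4].
So A[2,4] = 4/2 = 2.

2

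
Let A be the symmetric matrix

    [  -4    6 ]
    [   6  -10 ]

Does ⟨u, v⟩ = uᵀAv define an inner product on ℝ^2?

Applying the same elementary operations to the rows and columns of A produces a congruent diagonal matrix with entries -4, -1.
That gives 2 negative pivots.
Hence Q is negative definite.
⟨·,·⟩ is an inner product exactly when A is positive definite.

no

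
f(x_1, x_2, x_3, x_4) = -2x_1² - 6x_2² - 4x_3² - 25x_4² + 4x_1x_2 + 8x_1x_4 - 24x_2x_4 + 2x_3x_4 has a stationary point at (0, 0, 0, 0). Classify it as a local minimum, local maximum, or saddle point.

The Hessian at the origin is H = [[-4, 4, 0, 8], [4, -12, 0, -24], [0, 0, -8, 2], [8, -24, 2, -50]].
Congruent diagonalization of H (simultaneous row and column reduction) yields pivots -4, -8, -8, -3/2.
So there are 4 negative pivots.
H is negative definite, so the origin is a strict local maximum.

local maximum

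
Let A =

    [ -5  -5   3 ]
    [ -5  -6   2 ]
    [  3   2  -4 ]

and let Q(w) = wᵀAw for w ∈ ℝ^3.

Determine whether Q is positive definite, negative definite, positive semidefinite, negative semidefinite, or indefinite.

negative definite

Symmetric row and column elimination reduces A to a congruent diagonal form with pivots -5, -1, -6/5.
That gives 3 negative pivots.
Hence Q is negative definite.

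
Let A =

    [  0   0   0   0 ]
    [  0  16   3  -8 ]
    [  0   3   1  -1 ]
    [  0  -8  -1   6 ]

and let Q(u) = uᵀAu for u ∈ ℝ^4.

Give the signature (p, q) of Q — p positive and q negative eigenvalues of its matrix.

(3, 0)

Row-reducing A symmetrically gives the diagonal entries 0, 16, 7/16, 10/7.
So there are 3 positive, 1 zero pivots.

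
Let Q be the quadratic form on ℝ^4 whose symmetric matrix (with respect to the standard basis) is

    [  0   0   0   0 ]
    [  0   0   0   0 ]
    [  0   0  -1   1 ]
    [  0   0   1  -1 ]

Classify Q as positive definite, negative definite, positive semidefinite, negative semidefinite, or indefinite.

negative semidefinite

Congruent diagonalization of A (simultaneous row and column reduction) yields pivots 0, 0, -1, 0.
That gives 1 negative, 3 zero pivots.
Hence Q is negative semidefinite.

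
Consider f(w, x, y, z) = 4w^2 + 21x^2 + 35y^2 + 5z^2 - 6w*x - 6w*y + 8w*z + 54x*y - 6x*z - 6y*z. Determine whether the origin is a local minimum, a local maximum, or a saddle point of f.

The Hessian at the origin is H = [[8, -6, -6, 8], [-6, 42, 54, -6], [-6, 54, 70, -6], [8, -6, -6, 10]].
Row-reducing H symmetrically gives the diagonal entries 8, 75/2, 4/25, 2.
That gives 4 positive pivots.
H is positive definite, so the origin is a strict local minimum.

local minimum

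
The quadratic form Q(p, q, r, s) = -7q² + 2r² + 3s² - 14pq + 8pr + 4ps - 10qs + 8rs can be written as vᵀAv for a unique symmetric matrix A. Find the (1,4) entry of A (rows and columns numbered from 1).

The coefficient of p·s in Q is 4. For a symmetric A this equals A[1,4] + A[4,1] = 2·A[1,4].
So A[1,4] = 4/2 = 2.

2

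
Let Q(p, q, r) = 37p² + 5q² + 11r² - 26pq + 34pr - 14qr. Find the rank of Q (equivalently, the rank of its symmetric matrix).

3

The associated matrix is A = [[37, -13, 17], [-13, 5, -7], [17, -7, 11]].
An LDLᵀ factorisation of A has diagonal entries 37, 16/37, 3/4.
That gives 3 positive pivots.
The rank is the number of nonzero pivots: 3.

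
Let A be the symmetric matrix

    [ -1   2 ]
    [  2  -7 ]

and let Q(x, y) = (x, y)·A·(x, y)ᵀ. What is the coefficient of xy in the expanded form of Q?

The coefficient of xy is A[1,2] + A[2,1] = 2·2 = 4.

4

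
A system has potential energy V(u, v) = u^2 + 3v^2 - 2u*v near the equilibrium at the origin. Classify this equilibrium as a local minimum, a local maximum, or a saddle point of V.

The Hessian at the origin is H = [[2, -2], [-2, 6]].
det H = 2·6 − (-2)² = 8 > 0 and H[1,1] = 2 > 0, so H is positive definite.
Therefore the origin is a local minimum.

local minimum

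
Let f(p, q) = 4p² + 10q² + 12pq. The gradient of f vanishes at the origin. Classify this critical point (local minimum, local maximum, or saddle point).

local minimum

The Hessian at the origin is H = [[8, 12], [12, 20]].
det H = 8·20 − (12)² = 16 > 0 and H[1,1] = 8 > 0, so H is positive definite.
Therefore the origin is a local minimum.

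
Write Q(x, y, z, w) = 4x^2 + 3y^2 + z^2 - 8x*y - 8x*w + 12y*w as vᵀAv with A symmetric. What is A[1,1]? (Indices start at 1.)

The coefficient of x^2 in Q is 4, and that is exactly A[1,1].

4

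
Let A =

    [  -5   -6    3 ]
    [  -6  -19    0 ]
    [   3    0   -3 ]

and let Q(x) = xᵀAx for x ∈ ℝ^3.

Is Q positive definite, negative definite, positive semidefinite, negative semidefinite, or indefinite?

An LDLᵀ factorisation of A has diagonal entries -5, -59/5, -6/59.
So there are 3 negative pivots.
Hence Q is negative definite.

negative definite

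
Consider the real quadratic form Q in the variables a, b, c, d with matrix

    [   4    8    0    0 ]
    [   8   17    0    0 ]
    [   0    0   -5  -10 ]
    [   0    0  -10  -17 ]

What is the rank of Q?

Row-reducing A symmetrically gives the diagonal entries 4, 1, -5, 3.
That gives 3 positive, 1 negative pivots.
The rank is the number of nonzero pivots: 4.

4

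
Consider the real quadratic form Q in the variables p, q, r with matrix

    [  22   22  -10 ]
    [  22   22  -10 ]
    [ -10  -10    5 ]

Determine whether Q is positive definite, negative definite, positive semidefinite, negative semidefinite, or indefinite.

Congruent diagonalization of A (simultaneous row and column reduction) yields pivots 22, 0, 5/11.
So there are 2 positive, 1 zero pivots.
Hence Q is positive semidefinite.

positive semidefinite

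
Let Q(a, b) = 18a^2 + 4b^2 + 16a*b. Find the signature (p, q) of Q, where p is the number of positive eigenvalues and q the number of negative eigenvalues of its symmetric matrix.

The associated matrix is A = [[18, 8], [8, 4]].
Applying the same elementary operations to the rows and columns of A produces a congruent diagonal matrix with entries 18, 4/9.
Counting signs: 2 positive.

(2, 0)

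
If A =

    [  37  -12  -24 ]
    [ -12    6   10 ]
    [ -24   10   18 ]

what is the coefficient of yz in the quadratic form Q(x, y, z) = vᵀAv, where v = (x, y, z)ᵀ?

20

The coefficient of yz is A[2,3] + A[3,2] = 2·10 = 20.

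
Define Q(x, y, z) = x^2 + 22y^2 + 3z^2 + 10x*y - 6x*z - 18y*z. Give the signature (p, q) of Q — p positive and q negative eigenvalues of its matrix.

(2, 1)

Write A = [[1, 5, -3], [5, 22, -9], [-3, -9, 3]].
Row-reducing A symmetrically gives the diagonal entries 1, -3, 6.
So there are 2 positive, 1 negative pivots.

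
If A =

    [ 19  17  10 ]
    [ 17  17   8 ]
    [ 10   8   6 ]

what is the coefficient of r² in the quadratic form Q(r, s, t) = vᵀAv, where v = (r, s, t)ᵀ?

The coefficient of r² is the diagonal entry A[1,1] = 19.

19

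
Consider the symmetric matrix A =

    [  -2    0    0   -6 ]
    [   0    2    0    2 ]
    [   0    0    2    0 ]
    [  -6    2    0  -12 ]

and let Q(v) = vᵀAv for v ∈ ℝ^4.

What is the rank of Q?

Congruent diagonalization of A (simultaneous row and column reduction) yields pivots -2, 2, 2, 4.
That gives 3 positive, 1 negative pivots.
The rank is the number of nonzero pivots: 4.

4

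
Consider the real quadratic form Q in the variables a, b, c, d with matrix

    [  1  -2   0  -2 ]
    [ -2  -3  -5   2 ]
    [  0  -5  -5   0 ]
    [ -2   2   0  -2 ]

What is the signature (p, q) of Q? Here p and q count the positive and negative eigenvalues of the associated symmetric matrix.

Symmetric row and column elimination reduces A to a congruent diagonal form with pivots 1, -7, -10/7, -4.
That gives 1 positive, 3 negative pivots.

(1, 3)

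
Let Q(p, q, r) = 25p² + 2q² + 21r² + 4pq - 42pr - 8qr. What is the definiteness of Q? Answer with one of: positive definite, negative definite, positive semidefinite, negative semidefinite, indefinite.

The symmetric matrix of Q is A = [[25, 2, -21], [2, 2, -4], [-21, -4, 21]].
Leading principal minors: Δ_1 = 25, Δ_2 = 46, Δ_3 = 20.
All leading principal minors are positive, so by Sylvester's criterion Q is positive definite.

positive definite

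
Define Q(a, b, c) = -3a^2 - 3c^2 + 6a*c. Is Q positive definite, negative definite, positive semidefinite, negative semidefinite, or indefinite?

The symmetric matrix is A = [[-3, 0, 3], [0, 0, 0], [3, 0, -3]].
Symmetric row and column elimination reduces A to a congruent diagonal form with pivots -3, 0, 0.
Counting signs: 1 negative, 2 zero.
Hence Q is negative semidefinite.

negative semidefinite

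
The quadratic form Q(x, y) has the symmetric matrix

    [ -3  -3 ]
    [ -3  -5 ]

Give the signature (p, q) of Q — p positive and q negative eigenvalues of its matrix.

Symmetric row and column elimination reduces A to a congruent diagonal form with pivots -3, -2.
Counting signs: 2 negative.

(0, 2)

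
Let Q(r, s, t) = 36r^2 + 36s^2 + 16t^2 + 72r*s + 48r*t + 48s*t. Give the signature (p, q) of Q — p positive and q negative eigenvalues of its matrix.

Write A = [[36, 36, 24], [36, 36, 24], [24, 24, 16]].
Applying the same elementary operations to the rows and columns of A produces a congruent diagonal matrix with entries 36, 0, 0.
So there are 1 positive, 2 zero pivots.

(1, 0)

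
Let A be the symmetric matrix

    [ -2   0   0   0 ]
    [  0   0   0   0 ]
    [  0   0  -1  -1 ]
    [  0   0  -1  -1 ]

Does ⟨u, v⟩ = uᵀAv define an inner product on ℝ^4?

Congruent diagonalization of A (simultaneous row and column reduction) yields pivots -2, 0, -1, 0.
That gives 2 negative, 2 zero pivots.
Hence Q is negative semidefinite.
⟨·,·⟩ is an inner product exactly when A is positive definite.

no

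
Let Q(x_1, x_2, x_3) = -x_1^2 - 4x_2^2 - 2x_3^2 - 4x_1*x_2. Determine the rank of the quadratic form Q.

The associated matrix is A = [[-1, -2, 0], [-2, -4, 0], [0, 0, -2]].
Row-reducing A symmetrically gives the diagonal entries -1, 0, -2.
Counting signs: 2 negative, 1 zero.
The rank is the number of nonzero pivots: 2.

2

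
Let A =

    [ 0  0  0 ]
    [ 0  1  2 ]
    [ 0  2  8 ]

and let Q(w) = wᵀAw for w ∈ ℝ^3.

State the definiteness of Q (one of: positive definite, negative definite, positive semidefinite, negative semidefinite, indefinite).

positive semidefinite

Applying the same elementary operations to the rows and columns of A produces a congruent diagonal matrix with entries 0, 1, 4.
Counting signs: 2 positive, 1 zero.
Hence Q is positive semidefinite.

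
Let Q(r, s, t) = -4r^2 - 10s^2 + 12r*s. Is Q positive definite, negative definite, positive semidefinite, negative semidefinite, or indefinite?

The associated matrix is A = [[-4, 6, 0], [6, -10, 0], [0, 0, 0]].
Applying the same elementary operations to the rows and columns of A produces a congruent diagonal matrix with entries -4, -1, 0.
That gives 2 negative, 1 zero pivots.
Hence Q is negative semidefinite.

negative semidefinite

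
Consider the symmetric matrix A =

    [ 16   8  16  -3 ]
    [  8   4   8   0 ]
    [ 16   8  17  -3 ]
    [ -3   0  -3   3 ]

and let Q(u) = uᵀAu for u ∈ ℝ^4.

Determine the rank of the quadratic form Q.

4

Row reduction of A gives 4 nonzero rows, so rank A = 4.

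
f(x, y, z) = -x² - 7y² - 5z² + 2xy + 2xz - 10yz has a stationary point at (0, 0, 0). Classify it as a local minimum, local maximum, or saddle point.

The Hessian at the origin is H = [[-2, 2, 2], [2, -14, -10], [2, -10, -10]].
Row-reducing H symmetrically gives the diagonal entries -2, -12, -8/3.
Counting signs: 3 negative.
H is negative definite, so the origin is a strict local maximum.

local maximum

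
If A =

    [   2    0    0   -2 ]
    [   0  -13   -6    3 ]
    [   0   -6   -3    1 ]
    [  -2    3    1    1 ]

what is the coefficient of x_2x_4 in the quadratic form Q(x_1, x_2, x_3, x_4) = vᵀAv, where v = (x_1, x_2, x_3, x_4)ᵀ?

6

The coefficient of x_2x_4 is A[2,4] + A[4,2] = 2·3 = 6.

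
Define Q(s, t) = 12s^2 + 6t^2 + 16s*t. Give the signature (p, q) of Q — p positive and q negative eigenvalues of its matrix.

The symmetric matrix is A = [[12, 8], [8, 6]].
Congruent diagonalization of A (simultaneous row and column reduction) yields pivots 12, 2/3.
Counting signs: 2 positive.

(2, 0)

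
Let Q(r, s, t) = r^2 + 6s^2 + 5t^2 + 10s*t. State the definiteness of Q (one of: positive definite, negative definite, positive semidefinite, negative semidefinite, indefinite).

positive definite

The symmetric matrix of Q is A = [[1, 0, 0], [0, 6, 5], [0, 5, 5]].
Leading principal minors: Δ_1 = 1, Δ_2 = 6, Δ_3 = 5.
All leading principal minors are positive, so by Sylvester's criterion Q is positive definite.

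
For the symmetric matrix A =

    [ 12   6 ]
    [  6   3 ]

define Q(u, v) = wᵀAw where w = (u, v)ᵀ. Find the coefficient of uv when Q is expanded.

The coefficient of uv is A[1,2] + A[2,1] = 2·6 = 12.

12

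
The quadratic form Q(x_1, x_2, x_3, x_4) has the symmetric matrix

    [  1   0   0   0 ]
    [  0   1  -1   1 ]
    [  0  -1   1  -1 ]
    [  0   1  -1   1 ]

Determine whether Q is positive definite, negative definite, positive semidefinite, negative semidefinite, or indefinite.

Row-reducing A symmetrically gives the diagonal entries 1, 1, 0, 0.
That gives 2 positive, 2 zero pivots.
Hence Q is positive semidefinite.

positive semidefinite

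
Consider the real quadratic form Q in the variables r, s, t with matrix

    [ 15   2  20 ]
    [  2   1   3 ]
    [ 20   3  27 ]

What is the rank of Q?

An LDLᵀ factorisation of A has diagonal entries 15, 11/15, 2/11.
So there are 3 positive pivots.
The rank is the number of nonzero pivots: 3.

3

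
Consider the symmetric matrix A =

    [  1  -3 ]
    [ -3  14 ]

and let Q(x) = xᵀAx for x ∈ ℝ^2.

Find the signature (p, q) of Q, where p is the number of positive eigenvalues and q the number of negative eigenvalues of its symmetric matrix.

(2, 0)

Congruent diagonalization of A (simultaneous row and column reduction) yields pivots 1, 5.
Counting signs: 2 positive.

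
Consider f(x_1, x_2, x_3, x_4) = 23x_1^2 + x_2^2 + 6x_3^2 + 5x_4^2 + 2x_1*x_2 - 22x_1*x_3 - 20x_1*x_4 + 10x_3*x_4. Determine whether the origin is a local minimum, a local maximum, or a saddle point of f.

local minimum

The Hessian at the origin is H = [[46, 2, -22, -20], [2, 2, 0, 0], [-22, 0, 12, 10], [-20, 0, 10, 10]].
Symmetric row and column elimination reduces H to a congruent diagonal form with pivots 46, 44/23, 1, 10/11.
Counting signs: 4 positive.
H is positive definite, so the origin is a strict local minimum.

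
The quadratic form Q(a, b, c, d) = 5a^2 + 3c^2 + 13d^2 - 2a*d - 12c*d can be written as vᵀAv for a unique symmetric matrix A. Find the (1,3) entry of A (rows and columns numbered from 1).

The coefficient of a·c in Q is 0. For a symmetric A this equals A[1,3] + A[3,1] = 2·A[1,3].
So A[1,3] = 0/2 = 0.

0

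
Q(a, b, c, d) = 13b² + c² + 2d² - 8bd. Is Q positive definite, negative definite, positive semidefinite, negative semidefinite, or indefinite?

Write A = [[0, 0, 0, 0], [0, 13, 0, -4], [0, 0, 1, 0], [0, -4, 0, 2]].
Row-reducing A symmetrically gives the diagonal entries 0, 13, 1, 10/13.
That gives 3 positive, 1 zero pivots.
Hence Q is positive semidefinite.

positive semidefinite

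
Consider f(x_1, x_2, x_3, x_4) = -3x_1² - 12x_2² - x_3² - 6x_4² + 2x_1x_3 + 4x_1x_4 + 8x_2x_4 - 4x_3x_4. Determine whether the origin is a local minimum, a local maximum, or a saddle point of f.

local maximum

The Hessian at the origin is H = [[-6, 0, 2, 4], [0, -24, 0, 8], [2, 0, -2, -4], [4, 8, -4, -12]].
Applying the same elementary operations to the rows and columns of H produces a congruent diagonal matrix with entries -6, -24, -4/3, -4/3.
So there are 4 negative pivots.
H is negative definite, so the origin is a strict local maximum.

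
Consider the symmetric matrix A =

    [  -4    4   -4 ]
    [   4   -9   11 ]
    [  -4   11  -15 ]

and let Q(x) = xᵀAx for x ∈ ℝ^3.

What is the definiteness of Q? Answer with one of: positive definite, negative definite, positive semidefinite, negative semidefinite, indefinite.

negative definite

Leading principal minors: Δ_1 = -4, Δ_2 = 20, Δ_3 = -24.
The signs alternate starting with Δ_1 < 0, so by Sylvester's criterion Q is negative definite.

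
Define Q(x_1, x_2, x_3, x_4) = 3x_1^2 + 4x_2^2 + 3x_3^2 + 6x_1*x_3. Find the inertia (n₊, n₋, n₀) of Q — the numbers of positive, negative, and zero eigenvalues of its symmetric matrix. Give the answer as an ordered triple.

The associated matrix is A = [[3, 0, 3, 0], [0, 4, 0, 0], [3, 0, 3, 0], [0, 0, 0, 0]].
Row-reducing A symmetrically gives the diagonal entries 3, 4, 0, 0.
So there are 2 positive, 2 zero pivots.

(2, 0, 2)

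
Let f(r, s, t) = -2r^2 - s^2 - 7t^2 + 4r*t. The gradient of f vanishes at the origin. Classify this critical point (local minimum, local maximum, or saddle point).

local maximum

The Hessian at the origin is H = [[-4, 0, 4], [0, -2, 0], [4, 0, -14]].
Congruent diagonalization of H (simultaneous row and column reduction) yields pivots -4, -2, -10.
Counting signs: 3 negative.
H is negative definite, so the origin is a strict local maximum.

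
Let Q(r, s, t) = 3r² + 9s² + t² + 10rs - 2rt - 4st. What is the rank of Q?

3

The symmetric matrix is A = [[3, 5, -1], [5, 9, -2], [-1, -2, 1]].
Symmetric row and column elimination reduces A to a congruent diagonal form with pivots 3, 2/3, 1/2.
So there are 3 positive pivots.
The rank is the number of nonzero pivots: 3.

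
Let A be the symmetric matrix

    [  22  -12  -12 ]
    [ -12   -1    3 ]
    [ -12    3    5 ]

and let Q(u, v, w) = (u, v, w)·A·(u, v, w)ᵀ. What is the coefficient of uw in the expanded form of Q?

-24

The coefficient of uw is A[1,3] + A[3,1] = 2·(-12) = -24.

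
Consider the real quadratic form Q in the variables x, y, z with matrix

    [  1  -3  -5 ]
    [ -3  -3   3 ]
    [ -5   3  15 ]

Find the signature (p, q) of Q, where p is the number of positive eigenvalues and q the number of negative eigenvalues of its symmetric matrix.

(2, 1)

Congruent diagonalization of A (simultaneous row and column reduction) yields pivots 1, -12, 2.
That gives 2 positive, 1 negative pivots.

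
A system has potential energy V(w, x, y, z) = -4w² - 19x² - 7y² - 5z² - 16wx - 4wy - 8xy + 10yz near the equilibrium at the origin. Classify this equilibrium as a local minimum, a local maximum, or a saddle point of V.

local maximum

The Hessian at the origin is H = [[-8, -16, -4, 0], [-16, -38, -8, 0], [-4, -8, -14, 10], [0, 0, 10, -10]].
Row-reducing H symmetrically gives the diagonal entries -8, -6, -12, -5/3.
That gives 4 negative pivots.
H is negative definite, so the origin is a strict local maximum.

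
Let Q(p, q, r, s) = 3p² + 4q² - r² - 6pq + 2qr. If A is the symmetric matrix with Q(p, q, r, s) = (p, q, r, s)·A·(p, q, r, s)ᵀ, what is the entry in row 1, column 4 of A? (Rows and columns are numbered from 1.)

0

The coefficient of p·s in Q is 0. For a symmetric A this equals A[1,4] + A[4,1] = 2·A[1,4].
So A[1,4] = 0/2 = 0.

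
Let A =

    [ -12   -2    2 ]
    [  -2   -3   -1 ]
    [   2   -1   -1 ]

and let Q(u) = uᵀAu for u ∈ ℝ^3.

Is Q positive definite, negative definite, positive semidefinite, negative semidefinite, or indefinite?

negative semidefinite

Row-reducing A symmetrically gives the diagonal entries -12, -8/3, 0.
That gives 2 negative, 1 zero pivots.
Hence Q is negative semidefinite.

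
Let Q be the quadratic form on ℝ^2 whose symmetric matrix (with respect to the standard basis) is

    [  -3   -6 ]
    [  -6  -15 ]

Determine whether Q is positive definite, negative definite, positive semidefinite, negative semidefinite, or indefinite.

Leading principal minors: Δ_1 = -3, Δ_2 = 9.
The signs alternate starting with Δ_1 < 0, so by Sylvester's criterion Q is negative definite.

negative definite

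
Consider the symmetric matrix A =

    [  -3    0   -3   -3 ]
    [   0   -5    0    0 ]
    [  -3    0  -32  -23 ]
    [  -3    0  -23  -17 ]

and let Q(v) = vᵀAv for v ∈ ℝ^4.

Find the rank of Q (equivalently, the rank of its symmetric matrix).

4

Congruent diagonalization of A (simultaneous row and column reduction) yields pivots -3, -5, -29, -6/29.
Counting signs: 4 negative.
The rank is the number of nonzero pivots: 4.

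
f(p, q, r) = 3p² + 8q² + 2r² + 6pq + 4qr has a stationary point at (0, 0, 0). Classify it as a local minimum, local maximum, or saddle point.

local minimum

The Hessian at the origin is H = [[6, 6, 0], [6, 16, 4], [0, 4, 4]].
Applying the same elementary operations to the rows and columns of H produces a congruent diagonal matrix with entries 6, 10, 12/5.
Counting signs: 3 positive.
H is positive definite, so the origin is a strict local minimum.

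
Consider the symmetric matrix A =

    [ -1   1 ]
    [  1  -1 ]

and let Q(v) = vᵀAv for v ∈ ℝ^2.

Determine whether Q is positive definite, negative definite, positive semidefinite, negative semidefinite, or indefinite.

negative semidefinite

For the 2×2 matrix [[-1, 1], [1, -1]]: det = -1·-1 − (1)² = 0, trace = -2.
det = 0 so one eigenvalue is zero; the form is semidefinite with the sign of the trace.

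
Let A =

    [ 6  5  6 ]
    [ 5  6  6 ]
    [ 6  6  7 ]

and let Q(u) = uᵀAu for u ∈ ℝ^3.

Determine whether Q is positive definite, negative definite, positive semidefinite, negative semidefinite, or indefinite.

positive definite

Leading principal minors: Δ_1 = 6, Δ_2 = 11, Δ_3 = 5.
All leading principal minors are positive, so by Sylvester's criterion Q is positive definite.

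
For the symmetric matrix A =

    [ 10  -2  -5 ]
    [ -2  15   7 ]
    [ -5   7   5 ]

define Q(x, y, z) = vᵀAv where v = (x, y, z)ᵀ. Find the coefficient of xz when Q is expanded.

The coefficient of xz is A[1,3] + A[3,1] = 2·(-5) = -10.

-10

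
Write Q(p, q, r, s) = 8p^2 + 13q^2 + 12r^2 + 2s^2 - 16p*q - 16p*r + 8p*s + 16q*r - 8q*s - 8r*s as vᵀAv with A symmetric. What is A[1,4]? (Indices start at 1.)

The coefficient of p·s in Q is 8. For a symmetric A this equals A[1,4] + A[4,1] = 2·A[1,4].
So A[1,4] = 8/2 = 4.

4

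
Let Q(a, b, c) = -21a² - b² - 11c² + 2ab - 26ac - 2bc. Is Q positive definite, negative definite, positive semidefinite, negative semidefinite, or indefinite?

The symmetric matrix is A = [[-21, 1, -13], [1, -1, -1], [-13, -1, -11]].
Congruent diagonalization of A (simultaneous row and column reduction) yields pivots -21, -20/21, -1/5.
Counting signs: 3 negative.
Hence Q is negative definite.

negative definite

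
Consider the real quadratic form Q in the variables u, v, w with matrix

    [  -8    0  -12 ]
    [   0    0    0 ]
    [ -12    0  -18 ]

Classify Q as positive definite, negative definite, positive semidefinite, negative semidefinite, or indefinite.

Congruent diagonalization of A (simultaneous row and column reduction) yields pivots -8, 0, 0.
So there are 1 negative, 2 zero pivots.
Hence Q is negative semidefinite.

negative semidefinite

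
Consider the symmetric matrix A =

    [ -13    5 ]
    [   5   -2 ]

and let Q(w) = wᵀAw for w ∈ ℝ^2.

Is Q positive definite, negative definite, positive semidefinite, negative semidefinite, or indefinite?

negative definite

Leading principal minors: Δ_1 = -13, Δ_2 = 1.
The signs alternate starting with Δ_1 < 0, so by Sylvester's criterion Q is negative definite.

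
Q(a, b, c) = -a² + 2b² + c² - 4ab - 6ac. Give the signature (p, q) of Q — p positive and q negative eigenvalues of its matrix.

(2, 1)

Write A = [[-1, -2, -3], [-2, 2, 0], [-3, 0, 1]].
An LDLᵀ factorisation of A has diagonal entries -1, 6, 4.
So there are 2 positive, 1 negative pivots.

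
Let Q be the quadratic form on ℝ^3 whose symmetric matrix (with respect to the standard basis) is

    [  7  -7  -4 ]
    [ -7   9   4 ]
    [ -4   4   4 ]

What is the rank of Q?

3

Row-reducing A symmetrically gives the diagonal entries 7, 2, 12/7.
So there are 3 positive pivots.
The rank is the number of nonzero pivots: 3.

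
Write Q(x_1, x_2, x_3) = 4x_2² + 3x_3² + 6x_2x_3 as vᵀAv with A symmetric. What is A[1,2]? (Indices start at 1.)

The coefficient of x_1·x_2 in Q is 0. For a symmetric A this equals A[1,2] + A[2,1] = 2·A[1,2].
So A[1,2] = 0/2 = 0.

0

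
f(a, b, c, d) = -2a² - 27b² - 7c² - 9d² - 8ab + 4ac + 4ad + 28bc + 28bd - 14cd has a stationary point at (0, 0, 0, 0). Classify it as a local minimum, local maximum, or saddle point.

saddle point

The Hessian at the origin is H = [[-4, -8, 4, 4], [-8, -54, 28, 28], [4, 28, -14, -14], [4, 28, -14, -18]].
Congruent diagonalization of H (simultaneous row and column reduction) yields pivots -4, -38, 10/19, -4.
Counting signs: 1 positive, 3 negative.
H is indefinite, so the origin is a saddle point.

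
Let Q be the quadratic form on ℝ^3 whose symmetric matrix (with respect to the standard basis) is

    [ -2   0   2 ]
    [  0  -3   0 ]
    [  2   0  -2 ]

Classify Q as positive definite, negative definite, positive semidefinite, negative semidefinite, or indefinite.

Row-reducing A symmetrically gives the diagonal entries -2, -3, 0.
Counting signs: 2 negative, 1 zero.
Hence Q is negative semidefinite.

negative semidefinite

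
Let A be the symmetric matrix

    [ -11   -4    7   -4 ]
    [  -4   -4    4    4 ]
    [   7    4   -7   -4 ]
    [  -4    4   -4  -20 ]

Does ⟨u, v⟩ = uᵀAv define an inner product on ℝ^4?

no

Symmetric row and column elimination reduces A to a congruent diagonal form with pivots -11, -28/11, -12/7, 0.
That gives 3 negative, 1 zero pivots.
Hence Q is negative semidefinite.
⟨·,·⟩ is an inner product exactly when A is positive definite.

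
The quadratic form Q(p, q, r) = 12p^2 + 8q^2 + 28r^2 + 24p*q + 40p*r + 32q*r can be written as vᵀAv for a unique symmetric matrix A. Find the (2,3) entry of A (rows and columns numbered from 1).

The coefficient of q·r in Q is 32. For a symmetric A this equals A[2,3] + A[3,2] = 2·A[2,3].
So A[2,3] = 32/2 = 16.

16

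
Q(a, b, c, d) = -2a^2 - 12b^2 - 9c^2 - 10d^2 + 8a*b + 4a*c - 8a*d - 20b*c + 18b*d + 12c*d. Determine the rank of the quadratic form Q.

The symmetric matrix is A = [[-2, 4, 2, -4], [4, -12, -10, 9], [2, -10, -9, 6], [-4, 9, 6, -10]].
Applying the same elementary operations to the rows and columns of A produces a congruent diagonal matrix with entries -2, -4, 2, -15/8.
Counting signs: 1 positive, 3 negative.
The rank is the number of nonzero pivots: 4.

4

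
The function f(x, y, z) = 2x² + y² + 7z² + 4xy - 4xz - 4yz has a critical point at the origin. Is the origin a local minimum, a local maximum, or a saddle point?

The Hessian at the origin is H = [[4, 4, -4], [4, 2, -4], [-4, -4, 14]].
Row-reducing H symmetrically gives the diagonal entries 4, -2, 10.
Counting signs: 2 positive, 1 negative.
H is indefinite, so the origin is a saddle point.

saddle point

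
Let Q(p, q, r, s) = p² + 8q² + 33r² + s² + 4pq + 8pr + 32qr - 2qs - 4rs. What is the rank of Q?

4

Write A = [[1, 2, 4, 0], [2, 8, 16, -1], [4, 16, 33, -2], [0, -1, -2, 1]].
Symmetric row and column elimination reduces A to a congruent diagonal form with pivots 1, 4, 1, 3/4.
Counting signs: 4 positive.
The rank is the number of nonzero pivots: 4.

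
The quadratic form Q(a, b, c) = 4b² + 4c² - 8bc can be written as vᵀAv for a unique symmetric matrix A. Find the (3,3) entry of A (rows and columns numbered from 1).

4

The coefficient of c² in Q is 4, and that is exactly A[3,3].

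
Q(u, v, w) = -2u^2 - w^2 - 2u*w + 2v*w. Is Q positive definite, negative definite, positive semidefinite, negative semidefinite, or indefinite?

The symmetric matrix is A = [[-2, 0, -1], [0, 0, 1], [-1, 1, -1]].
A is congruent to a diagonal matrix with 1 positive, 2 negative and 0 zero entries, so Q is indefinite.

indefinite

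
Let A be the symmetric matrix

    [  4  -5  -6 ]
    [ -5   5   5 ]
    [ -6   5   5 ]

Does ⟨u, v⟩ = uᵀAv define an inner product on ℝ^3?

Symmetric row and column elimination reduces A to a congruent diagonal form with pivots 4, -5/4, 1.
That gives 2 positive, 1 negative pivots.
Hence Q is indefinite.
⟨·,·⟩ is an inner product exactly when A is positive definite.

no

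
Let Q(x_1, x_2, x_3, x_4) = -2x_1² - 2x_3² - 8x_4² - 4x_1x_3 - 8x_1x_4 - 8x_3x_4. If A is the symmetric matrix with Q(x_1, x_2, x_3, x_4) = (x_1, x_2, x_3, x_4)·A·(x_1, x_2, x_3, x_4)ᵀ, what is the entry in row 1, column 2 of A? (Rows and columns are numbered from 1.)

0

The coefficient of x_1·x_2 in Q is 0. For a symmetric A this equals A[1,2] + A[2,1] = 2·A[1,2].
So A[1,2] = 0/2 = 0.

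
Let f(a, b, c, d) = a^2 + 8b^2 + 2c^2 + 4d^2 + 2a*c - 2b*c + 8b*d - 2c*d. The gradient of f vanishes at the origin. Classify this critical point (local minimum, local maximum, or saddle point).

local minimum

The Hessian at the origin is H = [[2, 0, 2, 0], [0, 16, -2, 8], [2, -2, 4, -2], [0, 8, -2, 8]].
Symmetric row and column elimination reduces H to a congruent diagonal form with pivots 2, 16, 7/4, 24/7.
That gives 4 positive pivots.
H is positive definite, so the origin is a strict local minimum.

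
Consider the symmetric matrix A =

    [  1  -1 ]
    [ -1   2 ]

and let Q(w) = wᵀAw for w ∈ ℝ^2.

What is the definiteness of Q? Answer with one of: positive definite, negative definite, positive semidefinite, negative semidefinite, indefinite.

positive definite

Leading principal minors: Δ_1 = 1, Δ_2 = 1.
All leading principal minors are positive, so by Sylvester's criterion Q is positive definite.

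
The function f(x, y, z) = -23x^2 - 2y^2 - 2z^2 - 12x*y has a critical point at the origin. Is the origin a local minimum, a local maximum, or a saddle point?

The Hessian at the origin is H = [[-46, -12, 0], [-12, -4, 0], [0, 0, -4]].
Row-reducing H symmetrically gives the diagonal entries -46, -20/23, -4.
So there are 3 negative pivots.
H is negative definite, so the origin is a strict local maximum.

local maximum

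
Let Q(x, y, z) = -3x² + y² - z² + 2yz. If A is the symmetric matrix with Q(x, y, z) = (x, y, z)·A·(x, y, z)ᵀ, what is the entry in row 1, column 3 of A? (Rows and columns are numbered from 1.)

The coefficient of x·z in Q is 0. For a symmetric A this equals A[1,3] + A[3,1] = 2·A[1,3].
So A[1,3] = 0/2 = 0.

0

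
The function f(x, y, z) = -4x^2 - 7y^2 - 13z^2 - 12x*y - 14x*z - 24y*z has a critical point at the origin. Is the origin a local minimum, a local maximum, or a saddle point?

The Hessian at the origin is H = [[-8, -12, -14], [-12, -14, -24], [-14, -24, -26]].
Applying the same elementary operations to the rows and columns of H produces a congruent diagonal matrix with entries -8, 4, -15/4.
So there are 1 positive, 2 negative pivots.
H is indefinite, so the origin is a saddle point.

saddle point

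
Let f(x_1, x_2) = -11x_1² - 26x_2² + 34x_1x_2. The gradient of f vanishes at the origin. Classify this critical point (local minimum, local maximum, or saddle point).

The Hessian at the origin is H = [[-22, 34], [34, -52]].
det H = -22·-52 − (34)² = -12 < 0, so H is indefinite.
Therefore the origin is a saddle point.

saddle point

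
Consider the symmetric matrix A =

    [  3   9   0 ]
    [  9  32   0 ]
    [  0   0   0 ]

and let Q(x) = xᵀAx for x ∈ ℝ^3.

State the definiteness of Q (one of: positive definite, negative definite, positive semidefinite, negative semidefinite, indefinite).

positive semidefinite

Row-reducing A symmetrically gives the diagonal entries 3, 5, 0.
Counting signs: 2 positive, 1 zero.
Hence Q is positive semidefinite.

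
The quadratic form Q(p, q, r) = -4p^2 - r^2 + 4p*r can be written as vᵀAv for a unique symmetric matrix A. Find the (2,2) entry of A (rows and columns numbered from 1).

The coefficient of q^2 in Q is 0, and that is exactly A[2,2].

0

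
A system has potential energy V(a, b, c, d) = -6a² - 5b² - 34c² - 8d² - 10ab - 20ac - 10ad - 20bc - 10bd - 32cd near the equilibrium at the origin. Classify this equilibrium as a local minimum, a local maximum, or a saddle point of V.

local maximum

The Hessian at the origin is H = [[-12, -10, -20, -10], [-10, -10, -20, -10], [-20, -20, -68, -32], [-10, -10, -32, -16]].
An LDLᵀ factorisation of H has diagonal entries -12, -5/3, -28, -6/7.
Counting signs: 4 negative.
H is negative definite, so the origin is a strict local maximum.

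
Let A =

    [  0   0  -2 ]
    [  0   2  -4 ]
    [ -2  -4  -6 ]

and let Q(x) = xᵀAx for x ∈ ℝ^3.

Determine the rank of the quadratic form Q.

Row reduction of A gives 3 nonzero rows, so rank A = 3.

3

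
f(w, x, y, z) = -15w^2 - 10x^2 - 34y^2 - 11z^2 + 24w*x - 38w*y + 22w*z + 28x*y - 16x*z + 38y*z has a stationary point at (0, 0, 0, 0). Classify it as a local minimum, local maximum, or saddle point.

The Hessian at the origin is H = [[-30, 24, -38, 22], [24, -20, 28, -16], [-38, 28, -68, 38], [22, -16, 38, -22]].
Row-reducing H symmetrically gives the diagonal entries -30, -4/5, -38/3, -8/19.
So there are 4 negative pivots.
H is negative definite, so the origin is a strict local maximum.

local maximum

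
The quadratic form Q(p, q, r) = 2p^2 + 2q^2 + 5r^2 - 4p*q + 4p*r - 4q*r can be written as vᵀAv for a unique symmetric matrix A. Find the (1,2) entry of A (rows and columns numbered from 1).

-2

The coefficient of p·q in Q is -4. For a symmetric A this equals A[1,2] + A[2,1] = 2·A[1,2].
So A[1,2] = -4/2 = -2.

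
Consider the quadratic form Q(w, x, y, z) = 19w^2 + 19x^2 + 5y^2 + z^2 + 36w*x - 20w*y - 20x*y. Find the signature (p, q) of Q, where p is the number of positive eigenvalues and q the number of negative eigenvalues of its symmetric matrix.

(3, 1)

Write A = [[19, 18, -10, 0], [18, 19, -10, 0], [-10, -10, 5, 0], [0, 0, 0, 1]].
Row-reducing A symmetrically gives the diagonal entries 19, 37/19, -15/37, 1.
So there are 3 positive, 1 negative pivots.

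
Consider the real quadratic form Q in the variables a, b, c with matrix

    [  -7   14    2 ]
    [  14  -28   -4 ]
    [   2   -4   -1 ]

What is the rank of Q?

Symmetric row and column elimination reduces A to a congruent diagonal form with pivots -7, 0, -3/7.
That gives 2 negative, 1 zero pivots.
The rank is the number of nonzero pivots: 2.

2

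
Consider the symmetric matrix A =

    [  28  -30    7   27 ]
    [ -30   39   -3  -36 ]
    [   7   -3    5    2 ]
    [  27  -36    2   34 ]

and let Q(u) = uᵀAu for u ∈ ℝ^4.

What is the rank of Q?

4

Congruent diagonalization of A (simultaneous row and column reduction) yields pivots 28, 48/7, 19/64, 12/19.
Counting signs: 4 positive.
The rank is the number of nonzero pivots: 4.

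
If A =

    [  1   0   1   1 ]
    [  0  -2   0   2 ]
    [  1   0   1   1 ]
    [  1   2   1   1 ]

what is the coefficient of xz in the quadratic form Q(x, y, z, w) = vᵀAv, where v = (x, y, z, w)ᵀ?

2

The coefficient of xz is A[1,3] + A[3,1] = 2·1 = 2.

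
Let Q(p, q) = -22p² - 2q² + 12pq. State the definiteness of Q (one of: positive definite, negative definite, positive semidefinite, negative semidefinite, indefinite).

negative definite

The symmetric matrix is A = [[-22, 6], [6, -2]].
Applying the same elementary operations to the rows and columns of A produces a congruent diagonal matrix with entries -22, -4/11.
So there are 2 negative pivots.
Hence Q is negative definite.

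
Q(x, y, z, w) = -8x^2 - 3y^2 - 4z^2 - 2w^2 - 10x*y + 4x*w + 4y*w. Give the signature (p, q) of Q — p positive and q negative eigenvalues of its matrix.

Write A = [[-8, -5, 0, 2], [-5, -3, 0, 2], [0, 0, -4, 0], [2, 2, 0, -2]].
An LDLᵀ factorisation of A has diagonal entries -8, 1/8, -4, -6.
So there are 1 positive, 3 negative pivots.

(1, 3)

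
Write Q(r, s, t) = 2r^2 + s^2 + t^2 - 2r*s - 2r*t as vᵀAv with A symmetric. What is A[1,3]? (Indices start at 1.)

The coefficient of r·t in Q is -2. For a symmetric A this equals A[1,3] + A[3,1] = 2·A[1,3].
So A[1,3] = -2/2 = -1.

-1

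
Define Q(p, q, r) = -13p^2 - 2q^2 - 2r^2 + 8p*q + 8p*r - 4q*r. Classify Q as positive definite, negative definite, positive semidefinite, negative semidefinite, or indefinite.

The symmetric matrix is A = [[-13, 4, 4], [4, -2, -2], [4, -2, -2]].
Row-reducing A symmetrically gives the diagonal entries -13, -10/13, 0.
Counting signs: 2 negative, 1 zero.
Hence Q is negative semidefinite.

negative semidefinite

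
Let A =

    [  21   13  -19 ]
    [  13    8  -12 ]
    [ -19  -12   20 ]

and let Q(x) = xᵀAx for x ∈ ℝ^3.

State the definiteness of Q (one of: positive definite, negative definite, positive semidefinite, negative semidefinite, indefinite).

indefinite

Symmetric row and column elimination reduces A to a congruent diagonal form with pivots 21, -1/21, 4.
Counting signs: 2 positive, 1 negative.
Hence Q is indefinite.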